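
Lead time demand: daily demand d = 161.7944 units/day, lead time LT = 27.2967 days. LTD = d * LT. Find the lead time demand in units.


LTD = 161.7944 * 27.2967 = 4416.4532

4416.4532 units


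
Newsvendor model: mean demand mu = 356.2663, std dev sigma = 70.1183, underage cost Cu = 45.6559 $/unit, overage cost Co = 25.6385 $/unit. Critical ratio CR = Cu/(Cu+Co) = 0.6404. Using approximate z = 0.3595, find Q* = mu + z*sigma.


CR = Cu/(Cu+Co) = 45.6559/(45.6559+25.6385) = 0.6404
z = 0.3595
Q* = 356.2663 + 0.3595 * 70.1183 = 381.4738

381.4738 units


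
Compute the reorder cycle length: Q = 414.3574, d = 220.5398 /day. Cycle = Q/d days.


Cycle = 414.3574 / 220.5398 = 1.8788

1.8788 days


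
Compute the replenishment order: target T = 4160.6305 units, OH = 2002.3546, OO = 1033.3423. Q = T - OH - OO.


Inventory position = OH + OO = 2002.3546 + 1033.3423 = 3035.6969
Q = 4160.6305 - 3035.6969 = 1124.9336

1124.9336 units


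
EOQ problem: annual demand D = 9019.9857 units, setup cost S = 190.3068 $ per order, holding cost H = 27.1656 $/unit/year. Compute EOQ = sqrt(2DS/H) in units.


2*D*S = 2 * 9019.9857 * 190.3068 = 3433129.2292
2*D*S/H = 126377.8171
EOQ = sqrt(126377.8171) = 355.4966

355.4966 units


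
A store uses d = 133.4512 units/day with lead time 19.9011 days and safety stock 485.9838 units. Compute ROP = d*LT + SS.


d*LT = 133.4512 * 19.9011 = 2655.8257
ROP = 2655.8257 + 485.9838 = 3141.8095

3141.8095 units


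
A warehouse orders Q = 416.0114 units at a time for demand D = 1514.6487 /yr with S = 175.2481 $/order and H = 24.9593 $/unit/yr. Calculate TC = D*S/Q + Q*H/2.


Ordering cost = D*S/Q = 638.0578
Holding cost = Q*H/2 = 5191.6767
TC = 638.0578 + 5191.6767 = 5829.7344

5829.7344 $/yr


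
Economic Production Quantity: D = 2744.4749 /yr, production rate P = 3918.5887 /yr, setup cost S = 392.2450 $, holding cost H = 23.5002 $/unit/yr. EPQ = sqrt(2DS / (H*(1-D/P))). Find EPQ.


1 - D/P = 1 - 0.7004 = 0.2996
H*(1-D/P) = 7.0413
2DS = 2153013.1143
EPQ = sqrt(305769.8118) = 552.9646

552.9646 units


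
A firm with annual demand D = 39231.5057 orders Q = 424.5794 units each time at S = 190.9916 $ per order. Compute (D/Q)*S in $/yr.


Number of orders = D/Q = 92.4009
Cost = 92.4009 * 190.9916 = 17647.7899

17647.7899 $/yr


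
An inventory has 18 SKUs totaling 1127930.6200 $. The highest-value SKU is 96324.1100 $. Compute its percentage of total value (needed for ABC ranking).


Top item = 96324.1100
Total = 1127930.6200
Percentage = 96324.1100 / 1127930.6200 * 100 = 8.5399

8.5399%


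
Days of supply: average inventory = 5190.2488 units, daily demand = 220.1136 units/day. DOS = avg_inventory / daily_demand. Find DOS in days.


DOS = 5190.2488 / 220.1136 = 23.5799

23.5799 days


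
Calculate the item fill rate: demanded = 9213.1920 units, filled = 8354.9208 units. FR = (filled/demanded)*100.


FR = 8354.9208 / 9213.1920 * 100 = 90.6843

90.6843%


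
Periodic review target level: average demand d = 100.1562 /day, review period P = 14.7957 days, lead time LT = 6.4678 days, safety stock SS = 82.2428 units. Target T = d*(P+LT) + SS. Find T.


P + LT = 21.2635
d*(P+LT) = 100.1562 * 21.2635 = 2129.6714
T = 2129.6714 + 82.2428 = 2211.9142

2211.9142 units


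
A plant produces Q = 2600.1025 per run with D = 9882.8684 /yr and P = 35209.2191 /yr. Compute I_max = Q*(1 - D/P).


D/P = 0.2807
1 - D/P = 0.7193
I_max = 2600.1025 * 0.7193 = 1870.2803

1870.2803 units


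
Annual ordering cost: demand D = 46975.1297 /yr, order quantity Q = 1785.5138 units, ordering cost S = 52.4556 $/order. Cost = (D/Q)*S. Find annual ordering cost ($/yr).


Number of orders = D/Q = 26.3090
Cost = 26.3090 * 52.4556 = 1380.0558

1380.0558 $/yr


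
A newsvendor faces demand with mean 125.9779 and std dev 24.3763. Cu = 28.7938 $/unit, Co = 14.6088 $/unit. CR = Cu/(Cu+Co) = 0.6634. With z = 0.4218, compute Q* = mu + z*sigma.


CR = Cu/(Cu+Co) = 28.7938/(28.7938+14.6088) = 0.6634
z = 0.4218
Q* = 125.9779 + 0.4218 * 24.3763 = 136.2598

136.2598 units


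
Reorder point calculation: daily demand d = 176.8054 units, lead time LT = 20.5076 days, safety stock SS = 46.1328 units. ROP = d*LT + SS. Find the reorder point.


d*LT = 176.8054 * 20.5076 = 3625.8544
ROP = 3625.8544 + 46.1328 = 3671.9872

3671.9872 units


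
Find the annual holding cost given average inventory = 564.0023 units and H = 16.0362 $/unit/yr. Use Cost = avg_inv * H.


Cost = 564.0023 * 16.0362 = 9044.4537

9044.4537 $/yr


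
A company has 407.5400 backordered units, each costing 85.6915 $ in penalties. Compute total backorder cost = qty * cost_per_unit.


Total = 407.5400 * 85.6915 = 34922.7139

34922.7139 $


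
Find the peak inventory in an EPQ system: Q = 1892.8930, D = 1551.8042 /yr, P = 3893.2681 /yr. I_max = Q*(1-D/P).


D/P = 0.3986
1 - D/P = 0.6014
I_max = 1892.8930 * 0.6014 = 1138.4114

1138.4114 units


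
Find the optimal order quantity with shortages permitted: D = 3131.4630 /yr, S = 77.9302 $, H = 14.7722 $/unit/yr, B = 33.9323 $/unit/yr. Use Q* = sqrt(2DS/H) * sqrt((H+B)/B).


sqrt(2DS/H) = 181.7686
sqrt((H+B)/B) = 1.1981
Q* = 181.7686 * 1.1981 = 217.7694

217.7694 units


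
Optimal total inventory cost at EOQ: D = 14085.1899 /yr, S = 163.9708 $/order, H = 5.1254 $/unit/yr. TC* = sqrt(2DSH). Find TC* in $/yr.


2*D*S*H = 23674836.1724
TC* = sqrt(23674836.1724) = 4865.6794

4865.6794 $/yr


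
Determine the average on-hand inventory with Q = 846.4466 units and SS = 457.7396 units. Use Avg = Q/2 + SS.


Q/2 = 423.2233
Avg = 423.2233 + 457.7396 = 880.9629

880.9629 units


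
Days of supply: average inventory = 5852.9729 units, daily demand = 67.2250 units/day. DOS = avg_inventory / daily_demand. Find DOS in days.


DOS = 5852.9729 / 67.2250 = 87.0654

87.0654 days


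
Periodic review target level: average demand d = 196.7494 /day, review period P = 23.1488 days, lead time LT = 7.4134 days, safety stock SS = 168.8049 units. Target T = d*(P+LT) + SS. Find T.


P + LT = 30.5622
d*(P+LT) = 196.7494 * 30.5622 = 6013.0945
T = 6013.0945 + 168.8049 = 6181.8994

6181.8994 units


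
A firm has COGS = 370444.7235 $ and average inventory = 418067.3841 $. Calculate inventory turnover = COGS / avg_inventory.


Turnover = 370444.7235 / 418067.3841 = 0.8861

0.8861


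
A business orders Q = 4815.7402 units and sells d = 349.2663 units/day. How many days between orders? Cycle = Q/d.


Cycle = 4815.7402 / 349.2663 = 13.7882

13.7882 days


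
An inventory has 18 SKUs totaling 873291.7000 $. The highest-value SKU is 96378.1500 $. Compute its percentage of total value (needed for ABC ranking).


Top item = 96378.1500
Total = 873291.7000
Percentage = 96378.1500 / 873291.7000 * 100 = 11.0362

11.0362%


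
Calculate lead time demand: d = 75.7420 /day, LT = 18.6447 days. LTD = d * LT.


LTD = 75.7420 * 18.6447 = 1412.1869

1412.1869 units


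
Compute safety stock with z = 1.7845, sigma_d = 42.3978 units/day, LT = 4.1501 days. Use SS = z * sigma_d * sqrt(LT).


sqrt(LT) = sqrt(4.1501) = 2.0372
SS = 1.7845 * 42.3978 * 2.0372 = 154.1307

154.1307 units


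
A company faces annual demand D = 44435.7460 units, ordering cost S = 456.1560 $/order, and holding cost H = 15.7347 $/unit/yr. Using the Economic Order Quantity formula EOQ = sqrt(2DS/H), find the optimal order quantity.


2*D*S = 2 * 44435.7460 * 456.1560 = 40539264.3048
2*D*S/H = 2576424.3554
EOQ = sqrt(2576424.3554) = 1605.1244

1605.1244 units


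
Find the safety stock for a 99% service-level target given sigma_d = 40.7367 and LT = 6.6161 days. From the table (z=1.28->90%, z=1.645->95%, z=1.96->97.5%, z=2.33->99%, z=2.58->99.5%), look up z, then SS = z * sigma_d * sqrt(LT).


From the table, SL = 99% corresponds to z = 2.33
sqrt(LT) = sqrt(6.6161) = 2.5722
SS = 2.33 * 40.7367 * 2.5722 = 244.1422

244.1422 units


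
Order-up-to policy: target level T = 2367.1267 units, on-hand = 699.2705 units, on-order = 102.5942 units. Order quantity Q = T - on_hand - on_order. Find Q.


Inventory position = OH + OO = 699.2705 + 102.5942 = 801.8647
Q = 2367.1267 - 801.8647 = 1565.2620

1565.2620 units


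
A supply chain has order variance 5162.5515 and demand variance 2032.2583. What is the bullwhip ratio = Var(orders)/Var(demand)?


BW = 5162.5515 / 2032.2583 = 2.5403

2.5403


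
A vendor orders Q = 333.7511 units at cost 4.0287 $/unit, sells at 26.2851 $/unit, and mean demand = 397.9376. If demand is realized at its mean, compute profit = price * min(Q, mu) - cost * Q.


Sales at mu = min(333.7511, 397.9376) = 333.7511
Revenue = 26.2851 * 333.7511 = 8772.6810
Total cost = 4.0287 * 333.7511 = 1344.5831
Profit = 8772.6810 - 1344.5831 = 7428.0980

7428.0980 $


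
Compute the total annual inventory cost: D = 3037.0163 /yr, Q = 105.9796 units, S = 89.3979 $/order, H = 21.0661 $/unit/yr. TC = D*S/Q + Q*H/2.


Ordering cost = D*S/Q = 2561.8410
Holding cost = Q*H/2 = 1116.2884
TC = 2561.8410 + 1116.2884 = 3678.1294

3678.1294 $/yr


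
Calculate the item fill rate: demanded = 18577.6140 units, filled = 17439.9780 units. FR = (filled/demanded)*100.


FR = 17439.9780 / 18577.6140 * 100 = 93.8763

93.8763%


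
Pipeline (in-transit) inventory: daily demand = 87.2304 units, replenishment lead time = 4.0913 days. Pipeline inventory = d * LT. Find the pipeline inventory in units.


Pipeline = 87.2304 * 4.0913 = 356.8857

356.8857 units


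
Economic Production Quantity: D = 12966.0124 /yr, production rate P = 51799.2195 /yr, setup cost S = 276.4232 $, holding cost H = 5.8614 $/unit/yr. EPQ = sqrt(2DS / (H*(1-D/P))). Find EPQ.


1 - D/P = 1 - 0.2503 = 0.7497
H*(1-D/P) = 4.3942
2DS = 7168213.2777
EPQ = sqrt(1631283.7709) = 1277.2172

1277.2172 units


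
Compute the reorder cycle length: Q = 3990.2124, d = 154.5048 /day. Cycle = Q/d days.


Cycle = 3990.2124 / 154.5048 = 25.8258

25.8258 days


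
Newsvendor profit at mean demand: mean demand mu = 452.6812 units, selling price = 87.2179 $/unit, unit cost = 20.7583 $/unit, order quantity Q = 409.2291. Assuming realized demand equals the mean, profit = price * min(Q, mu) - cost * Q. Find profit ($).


Sales at mu = min(409.2291, 452.6812) = 409.2291
Revenue = 87.2179 * 409.2291 = 35692.1027
Total cost = 20.7583 * 409.2291 = 8494.9004
Profit = 35692.1027 - 8494.9004 = 27197.2023

27197.2023 $


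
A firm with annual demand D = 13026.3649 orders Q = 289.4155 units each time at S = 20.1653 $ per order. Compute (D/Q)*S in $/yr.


Number of orders = D/Q = 45.0092
Cost = 45.0092 * 20.1653 = 907.6244

907.6244 $/yr


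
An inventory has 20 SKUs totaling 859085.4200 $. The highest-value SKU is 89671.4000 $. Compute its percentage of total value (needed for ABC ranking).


Top item = 89671.4000
Total = 859085.4200
Percentage = 89671.4000 / 859085.4200 * 100 = 10.4380

10.4380%


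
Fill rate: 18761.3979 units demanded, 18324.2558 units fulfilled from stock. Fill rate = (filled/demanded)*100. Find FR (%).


FR = 18324.2558 / 18761.3979 * 100 = 97.6700

97.6700%


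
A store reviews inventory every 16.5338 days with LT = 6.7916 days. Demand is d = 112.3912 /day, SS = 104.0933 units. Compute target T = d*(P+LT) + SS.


P + LT = 23.3254
d*(P+LT) = 112.3912 * 23.3254 = 2621.5697
T = 2621.5697 + 104.0933 = 2725.6630

2725.6630 units


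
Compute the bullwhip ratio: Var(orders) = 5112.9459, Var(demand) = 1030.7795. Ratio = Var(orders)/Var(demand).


BW = 5112.9459 / 1030.7795 = 4.9603

4.9603


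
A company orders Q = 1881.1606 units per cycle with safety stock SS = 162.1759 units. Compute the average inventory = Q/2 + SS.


Q/2 = 940.5803
Avg = 940.5803 + 162.1759 = 1102.7562

1102.7562 units


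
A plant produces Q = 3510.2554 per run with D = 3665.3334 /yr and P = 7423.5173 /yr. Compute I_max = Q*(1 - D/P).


D/P = 0.4937
1 - D/P = 0.5063
I_max = 3510.2554 * 0.5063 = 1777.0802

1777.0802 units


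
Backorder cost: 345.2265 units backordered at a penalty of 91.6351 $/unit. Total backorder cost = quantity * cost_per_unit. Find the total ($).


Total = 345.2265 * 91.6351 = 31634.8649

31634.8649 $


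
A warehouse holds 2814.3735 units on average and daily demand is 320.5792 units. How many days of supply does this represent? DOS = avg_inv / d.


DOS = 2814.3735 / 320.5792 = 8.7790

8.7790 days


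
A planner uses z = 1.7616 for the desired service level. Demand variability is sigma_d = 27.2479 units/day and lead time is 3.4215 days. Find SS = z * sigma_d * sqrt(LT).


sqrt(LT) = sqrt(3.4215) = 1.8497
SS = 1.7616 * 27.2479 * 1.8497 = 88.7868

88.7868 units


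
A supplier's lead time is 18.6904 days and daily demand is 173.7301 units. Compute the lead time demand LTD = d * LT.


LTD = 173.7301 * 18.6904 = 3247.0851

3247.0851 units


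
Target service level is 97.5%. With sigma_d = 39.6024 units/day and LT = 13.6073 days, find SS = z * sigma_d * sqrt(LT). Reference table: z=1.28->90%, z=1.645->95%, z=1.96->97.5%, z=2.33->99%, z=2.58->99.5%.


From the table, SL = 97.5% corresponds to z = 1.96
sqrt(LT) = sqrt(13.6073) = 3.6888
SS = 1.96 * 39.6024 * 3.6888 = 286.3278

286.3278 units


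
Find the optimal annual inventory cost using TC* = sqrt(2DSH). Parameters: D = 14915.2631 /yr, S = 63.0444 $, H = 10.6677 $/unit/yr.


2*D*S*H = 20062184.6795
TC* = sqrt(20062184.6795) = 4479.0830

4479.0830 $/yr


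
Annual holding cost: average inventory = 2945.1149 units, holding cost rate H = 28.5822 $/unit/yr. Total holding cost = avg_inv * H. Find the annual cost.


Cost = 2945.1149 * 28.5822 = 84177.8631

84177.8631 $/yr


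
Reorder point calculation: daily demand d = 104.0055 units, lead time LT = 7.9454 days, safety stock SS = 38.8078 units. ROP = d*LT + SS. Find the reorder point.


d*LT = 104.0055 * 7.9454 = 826.3653
ROP = 826.3653 + 38.8078 = 865.1731

865.1731 units


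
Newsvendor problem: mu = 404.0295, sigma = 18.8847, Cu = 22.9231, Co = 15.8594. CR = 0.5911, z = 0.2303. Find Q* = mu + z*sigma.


CR = Cu/(Cu+Co) = 22.9231/(22.9231+15.8594) = 0.5911
z = 0.2303
Q* = 404.0295 + 0.2303 * 18.8847 = 408.3786

408.3786 units


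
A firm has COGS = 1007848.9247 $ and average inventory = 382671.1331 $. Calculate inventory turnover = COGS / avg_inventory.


Turnover = 1007848.9247 / 382671.1331 = 2.6337

2.6337


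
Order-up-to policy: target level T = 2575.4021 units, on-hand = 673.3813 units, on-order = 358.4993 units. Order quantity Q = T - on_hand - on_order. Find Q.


Inventory position = OH + OO = 673.3813 + 358.4993 = 1031.8806
Q = 2575.4021 - 1031.8806 = 1543.5215

1543.5215 units


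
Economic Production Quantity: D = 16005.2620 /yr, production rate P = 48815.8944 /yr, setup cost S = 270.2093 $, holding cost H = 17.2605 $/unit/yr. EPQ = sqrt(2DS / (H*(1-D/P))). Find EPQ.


1 - D/P = 1 - 0.3279 = 0.6721
H*(1-D/P) = 11.6013
2DS = 8649541.2827
EPQ = sqrt(745566.4440) = 863.4619

863.4619 units


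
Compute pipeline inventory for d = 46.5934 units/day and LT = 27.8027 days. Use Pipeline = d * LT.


Pipeline = 46.5934 * 27.8027 = 1295.4223

1295.4223 units


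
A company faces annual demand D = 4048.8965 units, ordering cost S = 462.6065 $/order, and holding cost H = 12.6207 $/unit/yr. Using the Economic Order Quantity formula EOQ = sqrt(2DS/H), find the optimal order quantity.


2*D*S = 2 * 4048.8965 * 462.6065 = 3746091.6775
2*D*S/H = 296821.2284
EOQ = sqrt(296821.2284) = 544.8130

544.8130 units


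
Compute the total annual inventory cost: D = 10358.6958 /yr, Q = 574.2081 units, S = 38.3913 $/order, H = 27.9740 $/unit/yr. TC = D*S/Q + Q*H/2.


Ordering cost = D*S/Q = 692.5778
Holding cost = Q*H/2 = 8031.4487
TC = 692.5778 + 8031.4487 = 8724.0265

8724.0265 $/yr


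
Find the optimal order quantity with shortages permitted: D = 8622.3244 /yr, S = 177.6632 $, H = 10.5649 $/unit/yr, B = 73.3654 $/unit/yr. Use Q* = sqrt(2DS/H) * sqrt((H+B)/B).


sqrt(2DS/H) = 538.5093
sqrt((H+B)/B) = 1.0696
Q* = 538.5093 * 1.0696 = 575.9794

575.9794 units


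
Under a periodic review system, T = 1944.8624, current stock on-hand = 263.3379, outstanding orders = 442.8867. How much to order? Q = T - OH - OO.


Inventory position = OH + OO = 263.3379 + 442.8867 = 706.2246
Q = 1944.8624 - 706.2246 = 1238.6378

1238.6378 units


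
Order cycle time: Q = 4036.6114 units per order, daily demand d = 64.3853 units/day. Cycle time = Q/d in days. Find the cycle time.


Cycle = 4036.6114 / 64.3853 = 62.6946

62.6946 days


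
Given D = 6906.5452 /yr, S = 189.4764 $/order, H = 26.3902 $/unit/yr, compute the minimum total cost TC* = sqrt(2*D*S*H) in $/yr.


2*D*S*H = 69069873.4498
TC* = sqrt(69069873.4498) = 8310.8287

8310.8287 $/yr


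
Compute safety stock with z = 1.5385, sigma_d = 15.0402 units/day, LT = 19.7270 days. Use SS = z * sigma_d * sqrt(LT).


sqrt(LT) = sqrt(19.7270) = 4.4415
SS = 1.5385 * 15.0402 * 4.4415 = 102.7736

102.7736 units


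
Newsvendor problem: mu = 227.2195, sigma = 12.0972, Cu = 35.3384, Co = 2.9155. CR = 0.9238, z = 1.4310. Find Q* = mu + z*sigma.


CR = Cu/(Cu+Co) = 35.3384/(35.3384+2.9155) = 0.9238
z = 1.4310
Q* = 227.2195 + 1.4310 * 12.0972 = 244.5306

244.5306 units


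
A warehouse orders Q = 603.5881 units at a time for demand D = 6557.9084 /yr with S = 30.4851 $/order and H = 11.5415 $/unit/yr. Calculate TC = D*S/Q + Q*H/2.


Ordering cost = D*S/Q = 331.2168
Holding cost = Q*H/2 = 3483.1560
TC = 331.2168 + 3483.1560 = 3814.3728

3814.3728 $/yr


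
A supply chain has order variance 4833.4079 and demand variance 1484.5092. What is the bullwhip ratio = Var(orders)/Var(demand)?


BW = 4833.4079 / 1484.5092 = 3.2559

3.2559


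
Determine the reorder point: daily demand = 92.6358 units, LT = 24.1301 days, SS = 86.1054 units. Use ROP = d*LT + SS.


d*LT = 92.6358 * 24.1301 = 2235.3111
ROP = 2235.3111 + 86.1054 = 2321.4165

2321.4165 units


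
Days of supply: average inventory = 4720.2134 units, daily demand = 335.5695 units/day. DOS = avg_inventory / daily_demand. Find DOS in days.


DOS = 4720.2134 / 335.5695 = 14.0663

14.0663 days


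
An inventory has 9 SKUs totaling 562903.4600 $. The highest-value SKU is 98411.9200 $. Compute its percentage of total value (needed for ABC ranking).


Top item = 98411.9200
Total = 562903.4600
Percentage = 98411.9200 / 562903.4600 * 100 = 17.4829

17.4829%


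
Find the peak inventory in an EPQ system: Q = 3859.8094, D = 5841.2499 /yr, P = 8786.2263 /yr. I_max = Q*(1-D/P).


D/P = 0.6648
1 - D/P = 0.3352
I_max = 3859.8094 * 0.3352 = 1293.7349

1293.7349 units


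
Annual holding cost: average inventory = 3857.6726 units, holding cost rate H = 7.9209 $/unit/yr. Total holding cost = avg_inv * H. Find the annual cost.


Cost = 3857.6726 * 7.9209 = 30556.2389

30556.2389 $/yr


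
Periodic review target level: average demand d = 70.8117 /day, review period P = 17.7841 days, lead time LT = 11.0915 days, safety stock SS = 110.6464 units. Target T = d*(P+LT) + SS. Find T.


P + LT = 28.8756
d*(P+LT) = 70.8117 * 28.8756 = 2044.7303
T = 2044.7303 + 110.6464 = 2155.3767

2155.3767 units


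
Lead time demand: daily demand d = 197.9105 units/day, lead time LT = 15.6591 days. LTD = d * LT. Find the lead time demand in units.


LTD = 197.9105 * 15.6591 = 3099.1003

3099.1003 units


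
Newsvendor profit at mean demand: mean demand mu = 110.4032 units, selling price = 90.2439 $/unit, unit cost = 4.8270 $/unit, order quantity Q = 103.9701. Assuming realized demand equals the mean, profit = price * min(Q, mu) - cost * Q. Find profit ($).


Sales at mu = min(103.9701, 110.4032) = 103.9701
Revenue = 90.2439 * 103.9701 = 9382.6673
Total cost = 4.8270 * 103.9701 = 501.8637
Profit = 9382.6673 - 501.8637 = 8880.8036

8880.8036 $


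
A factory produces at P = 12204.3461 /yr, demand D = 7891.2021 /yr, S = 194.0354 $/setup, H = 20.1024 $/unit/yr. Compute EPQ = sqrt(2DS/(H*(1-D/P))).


1 - D/P = 1 - 0.6466 = 0.3534
H*(1-D/P) = 7.1044
2DS = 3062345.1119
EPQ = sqrt(431049.1361) = 656.5433

656.5433 units


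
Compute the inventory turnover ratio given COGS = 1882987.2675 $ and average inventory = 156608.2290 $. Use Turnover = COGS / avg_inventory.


Turnover = 1882987.2675 / 156608.2290 = 12.0236

12.0236


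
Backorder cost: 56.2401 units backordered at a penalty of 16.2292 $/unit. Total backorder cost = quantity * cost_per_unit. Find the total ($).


Total = 56.2401 * 16.2292 = 912.7318

912.7318 $


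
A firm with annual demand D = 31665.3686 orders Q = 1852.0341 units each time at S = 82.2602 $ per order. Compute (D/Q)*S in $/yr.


Number of orders = D/Q = 17.0976
Cost = 17.0976 * 82.2602 = 1406.4533

1406.4533 $/yr


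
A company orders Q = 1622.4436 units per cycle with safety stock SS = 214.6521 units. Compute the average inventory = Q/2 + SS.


Q/2 = 811.2218
Avg = 811.2218 + 214.6521 = 1025.8739

1025.8739 units


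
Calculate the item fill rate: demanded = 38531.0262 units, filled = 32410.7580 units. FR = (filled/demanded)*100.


FR = 32410.7580 / 38531.0262 * 100 = 84.1160

84.1160%


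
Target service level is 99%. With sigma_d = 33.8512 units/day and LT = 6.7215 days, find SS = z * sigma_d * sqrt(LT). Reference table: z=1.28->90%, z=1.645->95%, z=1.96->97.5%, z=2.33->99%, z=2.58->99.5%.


From the table, SL = 99% corresponds to z = 2.33
sqrt(LT) = sqrt(6.7215) = 2.5926
SS = 2.33 * 33.8512 * 2.5926 = 204.4858

204.4858 units


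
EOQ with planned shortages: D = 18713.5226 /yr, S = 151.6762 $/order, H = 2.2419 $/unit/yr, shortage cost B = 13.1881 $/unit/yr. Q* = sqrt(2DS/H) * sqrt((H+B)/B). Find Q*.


sqrt(2DS/H) = 1591.2682
sqrt((H+B)/B) = 1.0817
Q* = 1591.2682 * 1.0817 = 1721.2154

1721.2154 units


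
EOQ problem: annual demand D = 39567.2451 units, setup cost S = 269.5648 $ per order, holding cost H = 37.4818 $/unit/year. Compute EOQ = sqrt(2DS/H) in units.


2*D*S = 2 * 39567.2451 * 269.5648 = 21331873.0239
2*D*S/H = 569126.1632
EOQ = sqrt(569126.1632) = 754.4045

754.4045 units


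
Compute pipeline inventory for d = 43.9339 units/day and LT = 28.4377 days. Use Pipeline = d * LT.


Pipeline = 43.9339 * 28.4377 = 1249.3791

1249.3791 units


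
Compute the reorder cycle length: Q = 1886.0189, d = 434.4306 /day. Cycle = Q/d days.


Cycle = 1886.0189 / 434.4306 = 4.3414

4.3414 days


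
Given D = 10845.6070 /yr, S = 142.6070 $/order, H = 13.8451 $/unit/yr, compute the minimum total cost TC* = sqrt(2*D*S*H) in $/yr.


2*D*S*H = 42827310.2625
TC* = sqrt(42827310.2625) = 6544.2578

6544.2578 $/yr


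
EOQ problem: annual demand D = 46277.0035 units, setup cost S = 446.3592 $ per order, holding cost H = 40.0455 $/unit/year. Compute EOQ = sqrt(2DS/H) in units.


2*D*S = 2 * 46277.0035 * 446.3592 = 41312332.5213
2*D*S/H = 1031634.8284
EOQ = sqrt(1031634.8284) = 1015.6943

1015.6943 units


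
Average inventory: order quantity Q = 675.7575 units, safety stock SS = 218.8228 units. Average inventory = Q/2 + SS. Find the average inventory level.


Q/2 = 337.8788
Avg = 337.8788 + 218.8228 = 556.7015

556.7015 units


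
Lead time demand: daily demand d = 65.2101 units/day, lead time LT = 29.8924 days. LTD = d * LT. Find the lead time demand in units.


LTD = 65.2101 * 29.8924 = 1949.2864

1949.2864 units


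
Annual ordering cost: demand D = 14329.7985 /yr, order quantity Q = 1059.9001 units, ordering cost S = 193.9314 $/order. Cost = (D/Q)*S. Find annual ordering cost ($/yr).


Number of orders = D/Q = 13.5200
Cost = 13.5200 * 193.9314 = 2621.9432

2621.9432 $/yr


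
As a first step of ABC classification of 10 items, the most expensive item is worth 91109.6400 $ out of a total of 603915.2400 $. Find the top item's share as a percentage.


Top item = 91109.6400
Total = 603915.2400
Percentage = 91109.6400 / 603915.2400 * 100 = 15.0865

15.0865%


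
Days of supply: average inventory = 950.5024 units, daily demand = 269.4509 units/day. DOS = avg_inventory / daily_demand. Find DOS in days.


DOS = 950.5024 / 269.4509 = 3.5276

3.5276 days


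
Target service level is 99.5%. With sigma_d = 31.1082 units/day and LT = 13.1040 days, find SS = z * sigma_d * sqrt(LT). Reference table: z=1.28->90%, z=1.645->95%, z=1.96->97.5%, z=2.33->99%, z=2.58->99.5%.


From the table, SL = 99.5% corresponds to z = 2.58
sqrt(LT) = sqrt(13.1040) = 3.6199
SS = 2.58 * 31.1082 * 3.6199 = 290.5337

290.5337 units


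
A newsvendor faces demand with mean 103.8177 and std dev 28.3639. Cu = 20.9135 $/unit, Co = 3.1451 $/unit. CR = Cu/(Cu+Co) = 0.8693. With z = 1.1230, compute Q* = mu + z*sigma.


CR = Cu/(Cu+Co) = 20.9135/(20.9135+3.1451) = 0.8693
z = 1.1230
Q* = 103.8177 + 1.1230 * 28.3639 = 135.6704

135.6704 units


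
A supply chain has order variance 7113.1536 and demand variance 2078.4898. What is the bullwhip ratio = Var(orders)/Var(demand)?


BW = 7113.1536 / 2078.4898 = 3.4223

3.4223


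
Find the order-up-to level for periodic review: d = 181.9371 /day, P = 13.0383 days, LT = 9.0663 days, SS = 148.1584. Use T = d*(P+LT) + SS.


P + LT = 22.1046
d*(P+LT) = 181.9371 * 22.1046 = 4021.6468
T = 4021.6468 + 148.1584 = 4169.8052

4169.8052 units


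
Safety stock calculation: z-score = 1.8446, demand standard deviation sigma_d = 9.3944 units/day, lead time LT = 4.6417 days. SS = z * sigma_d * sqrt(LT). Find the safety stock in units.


sqrt(LT) = sqrt(4.6417) = 2.1545
SS = 1.8446 * 9.3944 * 2.1545 = 37.3345

37.3345 units


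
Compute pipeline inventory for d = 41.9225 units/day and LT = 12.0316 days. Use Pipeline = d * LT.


Pipeline = 41.9225 * 12.0316 = 504.3948

504.3948 units


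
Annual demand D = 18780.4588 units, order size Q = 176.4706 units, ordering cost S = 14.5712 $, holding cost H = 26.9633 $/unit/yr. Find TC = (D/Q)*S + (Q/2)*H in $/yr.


Ordering cost = D*S/Q = 1550.7049
Holding cost = Q*H/2 = 2379.1149
TC = 1550.7049 + 2379.1149 = 3929.8197

3929.8197 $/yr


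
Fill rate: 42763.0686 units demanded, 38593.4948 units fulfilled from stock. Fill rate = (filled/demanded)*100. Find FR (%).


FR = 38593.4948 / 42763.0686 * 100 = 90.2496

90.2496%


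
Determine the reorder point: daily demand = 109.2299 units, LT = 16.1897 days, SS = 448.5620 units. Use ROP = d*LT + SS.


d*LT = 109.2299 * 16.1897 = 1768.3993
ROP = 1768.3993 + 448.5620 = 2216.9613

2216.9613 units


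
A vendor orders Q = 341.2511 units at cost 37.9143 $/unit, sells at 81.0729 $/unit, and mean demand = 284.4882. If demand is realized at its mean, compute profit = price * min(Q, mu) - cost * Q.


Sales at mu = min(341.2511, 284.4882) = 284.4882
Revenue = 81.0729 * 284.4882 = 23064.2834
Total cost = 37.9143 * 341.2511 = 12938.2966
Profit = 23064.2834 - 12938.2966 = 10125.9868

10125.9868 $


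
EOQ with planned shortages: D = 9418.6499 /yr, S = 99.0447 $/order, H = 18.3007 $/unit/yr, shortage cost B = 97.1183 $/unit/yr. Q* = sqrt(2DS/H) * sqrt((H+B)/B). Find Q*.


sqrt(2DS/H) = 319.2942
sqrt((H+B)/B) = 1.0902
Q* = 319.2942 * 1.0902 = 348.0801

348.0801 units


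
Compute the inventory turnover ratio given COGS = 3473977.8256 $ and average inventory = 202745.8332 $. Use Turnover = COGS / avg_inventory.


Turnover = 3473977.8256 / 202745.8332 = 17.1346

17.1346


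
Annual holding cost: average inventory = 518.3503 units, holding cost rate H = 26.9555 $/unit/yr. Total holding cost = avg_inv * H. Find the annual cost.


Cost = 518.3503 * 26.9555 = 13972.3915

13972.3915 $/yr


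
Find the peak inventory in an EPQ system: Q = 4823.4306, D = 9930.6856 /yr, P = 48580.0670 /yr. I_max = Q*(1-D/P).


D/P = 0.2044
1 - D/P = 0.7956
I_max = 4823.4306 * 0.7956 = 3837.4300

3837.4300 units


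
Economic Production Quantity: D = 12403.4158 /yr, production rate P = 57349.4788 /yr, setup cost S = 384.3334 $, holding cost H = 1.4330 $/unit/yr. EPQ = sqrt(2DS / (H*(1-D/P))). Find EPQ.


1 - D/P = 1 - 0.2163 = 0.7837
H*(1-D/P) = 1.1231
2DS = 9534093.9321
EPQ = sqrt(8489283.8519) = 2913.6376

2913.6376 units


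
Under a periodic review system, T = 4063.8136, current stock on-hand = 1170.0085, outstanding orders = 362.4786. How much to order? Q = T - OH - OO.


Inventory position = OH + OO = 1170.0085 + 362.4786 = 1532.4871
Q = 4063.8136 - 1532.4871 = 2531.3265

2531.3265 units


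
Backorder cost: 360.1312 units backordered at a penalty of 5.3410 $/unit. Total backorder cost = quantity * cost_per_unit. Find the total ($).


Total = 360.1312 * 5.3410 = 1923.4607

1923.4607 $


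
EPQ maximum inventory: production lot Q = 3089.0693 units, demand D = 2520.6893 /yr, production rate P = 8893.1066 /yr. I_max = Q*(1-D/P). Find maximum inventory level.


D/P = 0.2834
1 - D/P = 0.7166
I_max = 3089.0693 * 0.7166 = 2213.4941

2213.4941 units


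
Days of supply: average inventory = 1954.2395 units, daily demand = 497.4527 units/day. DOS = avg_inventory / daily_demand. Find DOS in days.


DOS = 1954.2395 / 497.4527 = 3.9285

3.9285 days


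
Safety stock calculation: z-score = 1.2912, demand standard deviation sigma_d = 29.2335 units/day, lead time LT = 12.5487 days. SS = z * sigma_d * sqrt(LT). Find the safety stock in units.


sqrt(LT) = sqrt(12.5487) = 3.5424
SS = 1.2912 * 29.2335 * 3.5424 = 133.7130

133.7130 units


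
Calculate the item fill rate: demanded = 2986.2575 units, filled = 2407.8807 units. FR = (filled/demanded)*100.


FR = 2407.8807 / 2986.2575 * 100 = 80.6321

80.6321%


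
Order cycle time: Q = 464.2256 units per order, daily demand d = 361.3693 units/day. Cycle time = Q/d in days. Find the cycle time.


Cycle = 464.2256 / 361.3693 = 1.2846

1.2846 days


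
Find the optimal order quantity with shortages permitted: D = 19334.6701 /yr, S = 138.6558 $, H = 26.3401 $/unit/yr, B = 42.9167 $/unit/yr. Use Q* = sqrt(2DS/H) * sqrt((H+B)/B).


sqrt(2DS/H) = 451.1736
sqrt((H+B)/B) = 1.2703
Q* = 451.1736 * 1.2703 = 573.1413

573.1413 units


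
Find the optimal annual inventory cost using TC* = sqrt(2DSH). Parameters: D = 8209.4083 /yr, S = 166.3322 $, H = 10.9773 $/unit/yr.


2*D*S*H = 29978763.5532
TC* = sqrt(29978763.5532) = 5475.2866

5475.2866 $/yr


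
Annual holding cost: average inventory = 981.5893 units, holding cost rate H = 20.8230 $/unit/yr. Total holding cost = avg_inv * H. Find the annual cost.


Cost = 981.5893 * 20.8230 = 20439.6340

20439.6340 $/yr


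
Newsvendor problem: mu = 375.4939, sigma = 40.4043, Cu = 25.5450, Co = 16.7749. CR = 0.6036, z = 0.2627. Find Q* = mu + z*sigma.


CR = Cu/(Cu+Co) = 25.5450/(25.5450+16.7749) = 0.6036
z = 0.2627
Q* = 375.4939 + 0.2627 * 40.4043 = 386.1081

386.1081 units


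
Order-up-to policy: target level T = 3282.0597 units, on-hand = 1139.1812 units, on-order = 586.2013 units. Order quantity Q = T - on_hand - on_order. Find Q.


Inventory position = OH + OO = 1139.1812 + 586.2013 = 1725.3825
Q = 3282.0597 - 1725.3825 = 1556.6772

1556.6772 units


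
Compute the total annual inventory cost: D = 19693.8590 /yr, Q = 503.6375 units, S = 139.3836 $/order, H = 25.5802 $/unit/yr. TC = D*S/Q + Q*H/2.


Ordering cost = D*S/Q = 5450.3506
Holding cost = Q*H/2 = 6441.5740
TC = 5450.3506 + 6441.5740 = 11891.9246

11891.9246 $/yr


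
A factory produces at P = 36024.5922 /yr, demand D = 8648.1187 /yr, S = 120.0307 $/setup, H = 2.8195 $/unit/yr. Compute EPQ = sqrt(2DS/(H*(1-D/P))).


1 - D/P = 1 - 0.2401 = 0.7599
H*(1-D/P) = 2.1426
2DS = 2076079.4825
EPQ = sqrt(968932.3298) = 984.3436

984.3436 units


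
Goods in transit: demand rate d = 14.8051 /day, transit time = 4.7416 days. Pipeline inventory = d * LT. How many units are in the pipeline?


Pipeline = 14.8051 * 4.7416 = 70.1999

70.1999 units


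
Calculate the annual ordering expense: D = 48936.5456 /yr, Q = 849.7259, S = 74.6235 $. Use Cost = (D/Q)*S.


Number of orders = D/Q = 57.5910
Cost = 57.5910 * 74.6235 = 4297.6403

4297.6403 $/yr


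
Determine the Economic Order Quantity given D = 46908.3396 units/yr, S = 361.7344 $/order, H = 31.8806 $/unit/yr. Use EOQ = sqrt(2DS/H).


2*D*S = 2 * 46908.3396 * 361.7344 = 33936720.1604
2*D*S/H = 1064494.3997
EOQ = sqrt(1064494.3997) = 1031.7434

1031.7434 units


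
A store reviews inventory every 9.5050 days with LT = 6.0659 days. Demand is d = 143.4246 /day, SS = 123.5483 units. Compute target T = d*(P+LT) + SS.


P + LT = 15.5709
d*(P+LT) = 143.4246 * 15.5709 = 2233.2501
T = 2233.2501 + 123.5483 = 2356.7984

2356.7984 units


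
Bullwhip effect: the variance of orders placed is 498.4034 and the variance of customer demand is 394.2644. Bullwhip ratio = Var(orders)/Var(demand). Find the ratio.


BW = 498.4034 / 394.2644 = 1.2641

1.2641


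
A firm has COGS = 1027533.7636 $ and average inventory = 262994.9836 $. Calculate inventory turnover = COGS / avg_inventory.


Turnover = 1027533.7636 / 262994.9836 = 3.9070

3.9070


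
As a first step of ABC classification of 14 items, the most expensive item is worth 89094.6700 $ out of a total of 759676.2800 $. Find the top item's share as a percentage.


Top item = 89094.6700
Total = 759676.2800
Percentage = 89094.6700 / 759676.2800 * 100 = 11.7280

11.7280%


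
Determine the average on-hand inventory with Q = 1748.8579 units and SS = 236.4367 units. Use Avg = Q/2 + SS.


Q/2 = 874.4289
Avg = 874.4289 + 236.4367 = 1110.8656

1110.8656 units


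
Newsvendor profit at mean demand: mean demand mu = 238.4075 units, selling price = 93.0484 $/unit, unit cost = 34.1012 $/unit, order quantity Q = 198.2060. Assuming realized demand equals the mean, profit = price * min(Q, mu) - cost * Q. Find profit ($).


Sales at mu = min(198.2060, 238.4075) = 198.2060
Revenue = 93.0484 * 198.2060 = 18442.7512
Total cost = 34.1012 * 198.2060 = 6759.0624
Profit = 18442.7512 - 6759.0624 = 11683.6887

11683.6887 $


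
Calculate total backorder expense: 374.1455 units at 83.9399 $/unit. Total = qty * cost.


Total = 374.1455 * 83.9399 = 31405.7359

31405.7359 $


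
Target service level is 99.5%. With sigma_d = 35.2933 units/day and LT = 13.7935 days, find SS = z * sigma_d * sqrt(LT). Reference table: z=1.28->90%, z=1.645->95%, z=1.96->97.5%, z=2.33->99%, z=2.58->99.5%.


From the table, SL = 99.5% corresponds to z = 2.58
sqrt(LT) = sqrt(13.7935) = 3.7140
SS = 2.58 * 35.2933 * 3.7140 = 338.1810

338.1810 units


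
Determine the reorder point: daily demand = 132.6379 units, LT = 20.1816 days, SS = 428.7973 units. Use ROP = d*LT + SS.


d*LT = 132.6379 * 20.1816 = 2676.8450
ROP = 2676.8450 + 428.7973 = 3105.6423

3105.6423 units


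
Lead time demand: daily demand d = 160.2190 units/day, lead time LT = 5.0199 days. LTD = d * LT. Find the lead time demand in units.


LTD = 160.2190 * 5.0199 = 804.2834

804.2834 units


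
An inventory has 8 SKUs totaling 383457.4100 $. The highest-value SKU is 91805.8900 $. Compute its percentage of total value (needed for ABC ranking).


Top item = 91805.8900
Total = 383457.4100
Percentage = 91805.8900 / 383457.4100 * 100 = 23.9416

23.9416%


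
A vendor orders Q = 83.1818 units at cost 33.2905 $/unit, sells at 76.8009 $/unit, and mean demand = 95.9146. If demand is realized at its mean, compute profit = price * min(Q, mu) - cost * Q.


Sales at mu = min(83.1818, 95.9146) = 83.1818
Revenue = 76.8009 * 83.1818 = 6388.4371
Total cost = 33.2905 * 83.1818 = 2769.1637
Profit = 6388.4371 - 2769.1637 = 3619.2734

3619.2734 $


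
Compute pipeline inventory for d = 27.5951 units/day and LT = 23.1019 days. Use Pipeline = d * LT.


Pipeline = 27.5951 * 23.1019 = 637.4992

637.4992 units


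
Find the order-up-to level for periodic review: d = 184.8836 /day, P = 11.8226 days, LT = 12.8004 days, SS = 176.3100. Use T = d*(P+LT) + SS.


P + LT = 24.6230
d*(P+LT) = 184.8836 * 24.6230 = 4552.3889
T = 4552.3889 + 176.3100 = 4728.6989

4728.6989 units


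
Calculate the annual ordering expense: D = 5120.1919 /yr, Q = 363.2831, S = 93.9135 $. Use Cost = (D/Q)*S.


Number of orders = D/Q = 14.0942
Cost = 14.0942 * 93.9135 = 1323.6375

1323.6375 $/yr


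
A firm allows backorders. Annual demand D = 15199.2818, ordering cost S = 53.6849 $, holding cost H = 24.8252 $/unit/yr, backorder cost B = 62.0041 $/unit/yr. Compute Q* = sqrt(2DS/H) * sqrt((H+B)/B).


sqrt(2DS/H) = 256.3930
sqrt((H+B)/B) = 1.1834
Q* = 256.3930 * 1.1834 = 303.4095

303.4095 units


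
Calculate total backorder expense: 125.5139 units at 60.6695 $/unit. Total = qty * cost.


Total = 125.5139 * 60.6695 = 7614.8656

7614.8656 $


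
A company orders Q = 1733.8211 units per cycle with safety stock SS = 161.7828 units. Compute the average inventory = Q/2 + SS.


Q/2 = 866.9105
Avg = 866.9105 + 161.7828 = 1028.6934

1028.6934 units


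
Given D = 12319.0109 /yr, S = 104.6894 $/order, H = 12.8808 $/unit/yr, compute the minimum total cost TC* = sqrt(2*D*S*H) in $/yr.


2*D*S*H = 33223959.0580
TC* = sqrt(33223959.0580) = 5764.0228

5764.0228 $/yr


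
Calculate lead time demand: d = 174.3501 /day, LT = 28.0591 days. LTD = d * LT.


LTD = 174.3501 * 28.0591 = 4892.1069

4892.1069 units


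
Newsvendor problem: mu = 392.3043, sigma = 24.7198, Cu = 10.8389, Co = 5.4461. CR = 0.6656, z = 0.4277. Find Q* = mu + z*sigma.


CR = Cu/(Cu+Co) = 10.8389/(10.8389+5.4461) = 0.6656
z = 0.4277
Q* = 392.3043 + 0.4277 * 24.7198 = 402.8770

402.8770 units


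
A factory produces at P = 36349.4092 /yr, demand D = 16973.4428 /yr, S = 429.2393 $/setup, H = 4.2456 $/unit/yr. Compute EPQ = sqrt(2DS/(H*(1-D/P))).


1 - D/P = 1 - 0.4670 = 0.5330
H*(1-D/P) = 2.2631
2DS = 14571337.4121
EPQ = sqrt(6438642.6785) = 2537.4481

2537.4481 units


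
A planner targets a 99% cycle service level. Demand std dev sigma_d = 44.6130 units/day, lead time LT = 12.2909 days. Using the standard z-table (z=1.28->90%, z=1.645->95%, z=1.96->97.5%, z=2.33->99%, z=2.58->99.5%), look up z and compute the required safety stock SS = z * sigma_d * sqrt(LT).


From the table, SL = 99% corresponds to z = 2.33
sqrt(LT) = sqrt(12.2909) = 3.5058
SS = 2.33 * 44.6130 * 3.5058 = 364.4259

364.4259 units


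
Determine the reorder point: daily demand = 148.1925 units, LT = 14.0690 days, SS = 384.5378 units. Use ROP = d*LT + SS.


d*LT = 148.1925 * 14.0690 = 2084.9203
ROP = 2084.9203 + 384.5378 = 2469.4581

2469.4581 units


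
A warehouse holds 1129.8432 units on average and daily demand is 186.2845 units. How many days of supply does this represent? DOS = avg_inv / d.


DOS = 1129.8432 / 186.2845 = 6.0651

6.0651 days


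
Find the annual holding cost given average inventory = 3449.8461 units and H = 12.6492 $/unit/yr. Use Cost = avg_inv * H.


Cost = 3449.8461 * 12.6492 = 43637.7933

43637.7933 $/yr


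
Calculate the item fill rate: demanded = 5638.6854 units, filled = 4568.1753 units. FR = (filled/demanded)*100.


FR = 4568.1753 / 5638.6854 * 100 = 81.0149

81.0149%


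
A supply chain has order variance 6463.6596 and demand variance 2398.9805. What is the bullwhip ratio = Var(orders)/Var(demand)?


BW = 6463.6596 / 2398.9805 = 2.6943

2.6943


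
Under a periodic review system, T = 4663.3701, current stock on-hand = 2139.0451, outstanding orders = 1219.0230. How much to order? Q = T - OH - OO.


Inventory position = OH + OO = 2139.0451 + 1219.0230 = 3358.0681
Q = 4663.3701 - 3358.0681 = 1305.3020

1305.3020 units


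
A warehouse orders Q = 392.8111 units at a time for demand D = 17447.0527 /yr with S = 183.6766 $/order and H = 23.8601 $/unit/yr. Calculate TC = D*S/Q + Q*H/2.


Ordering cost = D*S/Q = 8158.1588
Holding cost = Q*H/2 = 4686.2561
TC = 8158.1588 + 4686.2561 = 12844.4148

12844.4148 $/yr


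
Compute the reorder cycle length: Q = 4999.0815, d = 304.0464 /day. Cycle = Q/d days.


Cycle = 4999.0815 / 304.0464 = 16.4418

16.4418 days
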